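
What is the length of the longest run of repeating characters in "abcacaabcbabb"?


Input: "abcacaabcbabb"
Scanning for longest run:
  Position 1 ('b'): new char, reset run to 1
  Position 2 ('c'): new char, reset run to 1
  Position 3 ('a'): new char, reset run to 1
  Position 4 ('c'): new char, reset run to 1
  Position 5 ('a'): new char, reset run to 1
  Position 6 ('a'): continues run of 'a', length=2
  Position 7 ('b'): new char, reset run to 1
  Position 8 ('c'): new char, reset run to 1
  Position 9 ('b'): new char, reset run to 1
  Position 10 ('a'): new char, reset run to 1
  Position 11 ('b'): new char, reset run to 1
  Position 12 ('b'): continues run of 'b', length=2
Longest run: 'a' with length 2

2


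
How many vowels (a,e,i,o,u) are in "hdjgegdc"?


Input: hdjgegdc
Checking each character:
  'h' at position 0: consonant
  'd' at position 1: consonant
  'j' at position 2: consonant
  'g' at position 3: consonant
  'e' at position 4: vowel (running total: 1)
  'g' at position 5: consonant
  'd' at position 6: consonant
  'c' at position 7: consonant
Total vowels: 1

1


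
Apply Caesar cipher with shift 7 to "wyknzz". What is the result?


Caesar cipher: shift "wyknzz" by 7
  'w' (pos 22) + 7 = pos 3 = 'd'
  'y' (pos 24) + 7 = pos 5 = 'f'
  'k' (pos 10) + 7 = pos 17 = 'r'
  'n' (pos 13) + 7 = pos 20 = 'u'
  'z' (pos 25) + 7 = pos 6 = 'g'
  'z' (pos 25) + 7 = pos 6 = 'g'
Result: dfrugg

dfrugg


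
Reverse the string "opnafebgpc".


Input: opnafebgpc
Reading characters right to left:
  Position 9: 'c'
  Position 8: 'p'
  Position 7: 'g'
  Position 6: 'b'
  Position 5: 'e'
  Position 4: 'f'
  Position 3: 'a'
  Position 2: 'n'
  Position 1: 'p'
  Position 0: 'o'
Reversed: cpgbefanpo

cpgbefanpo


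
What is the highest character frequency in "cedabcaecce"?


Input: cedabcaecce
Character counts:
  'a': 2
  'b': 1
  'c': 4
  'd': 1
  'e': 3
Maximum frequency: 4

4


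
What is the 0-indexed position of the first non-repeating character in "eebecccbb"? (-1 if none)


Input: eebecccbb
Character frequencies:
  'b': 3
  'c': 3
  'e': 3
Scanning left to right for freq == 1:
  Position 0 ('e'): freq=3, skip
  Position 1 ('e'): freq=3, skip
  Position 2 ('b'): freq=3, skip
  Position 3 ('e'): freq=3, skip
  Position 4 ('c'): freq=3, skip
  Position 5 ('c'): freq=3, skip
  Position 6 ('c'): freq=3, skip
  Position 7 ('b'): freq=3, skip
  Position 8 ('b'): freq=3, skip
  No unique character found => answer = -1

-1


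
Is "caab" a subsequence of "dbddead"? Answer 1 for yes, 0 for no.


Check if "caab" is a subsequence of "dbddead"
Greedy scan:
  Position 0 ('d'): no match needed
  Position 1 ('b'): no match needed
  Position 2 ('d'): no match needed
  Position 3 ('d'): no match needed
  Position 4 ('e'): no match needed
  Position 5 ('a'): no match needed
  Position 6 ('d'): no match needed
Only matched 0/4 characters => not a subsequence

0


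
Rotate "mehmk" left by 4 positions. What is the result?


Input: "mehmk", rotate left by 4
First 4 characters: "mehm"
Remaining characters: "k"
Concatenate remaining + first: "k" + "mehm" = "kmehm"

kmehm


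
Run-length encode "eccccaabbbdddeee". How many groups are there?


Input: eccccaabbbdddeee
Scanning for consecutive runs:
  Group 1: 'e' x 1 (positions 0-0)
  Group 2: 'c' x 4 (positions 1-4)
  Group 3: 'a' x 2 (positions 5-6)
  Group 4: 'b' x 3 (positions 7-9)
  Group 5: 'd' x 3 (positions 10-12)
  Group 6: 'e' x 3 (positions 13-15)
Total groups: 6

6


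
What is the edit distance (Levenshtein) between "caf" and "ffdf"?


Computing edit distance: "caf" -> "ffdf"
DP table:
           f    f    d    f
      0    1    2    3    4
  c   1    1    2    3    4
  a   2    2    2    3    4
  f   3    2    2    3    3
Edit distance = dp[3][4] = 3

3


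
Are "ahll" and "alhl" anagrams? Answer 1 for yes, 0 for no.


Strings: "ahll", "alhl"
Sorted first:  ahll
Sorted second: ahll
Sorted forms match => anagrams

1


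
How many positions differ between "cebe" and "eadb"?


Comparing "cebe" and "eadb" position by position:
  Position 0: 'c' vs 'e' => DIFFER
  Position 1: 'e' vs 'a' => DIFFER
  Position 2: 'b' vs 'd' => DIFFER
  Position 3: 'e' vs 'b' => DIFFER
Positions that differ: 4

4


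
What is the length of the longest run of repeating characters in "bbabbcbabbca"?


Input: "bbabbcbabbca"
Scanning for longest run:
  Position 1 ('b'): continues run of 'b', length=2
  Position 2 ('a'): new char, reset run to 1
  Position 3 ('b'): new char, reset run to 1
  Position 4 ('b'): continues run of 'b', length=2
  Position 5 ('c'): new char, reset run to 1
  Position 6 ('b'): new char, reset run to 1
  Position 7 ('a'): new char, reset run to 1
  Position 8 ('b'): new char, reset run to 1
  Position 9 ('b'): continues run of 'b', length=2
  Position 10 ('c'): new char, reset run to 1
  Position 11 ('a'): new char, reset run to 1
Longest run: 'b' with length 2

2


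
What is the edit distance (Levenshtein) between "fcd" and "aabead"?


Computing edit distance: "fcd" -> "aabead"
DP table:
           a    a    b    e    a    d
      0    1    2    3    4    5    6
  f   1    1    2    3    4    5    6
  c   2    2    2    3    4    5    6
  d   3    3    3    3    4    5    5
Edit distance = dp[3][6] = 5

5


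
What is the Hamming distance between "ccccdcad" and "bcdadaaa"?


Comparing "ccccdcad" and "bcdadaaa" position by position:
  Position 0: 'c' vs 'b' => differ
  Position 1: 'c' vs 'c' => same
  Position 2: 'c' vs 'd' => differ
  Position 3: 'c' vs 'a' => differ
  Position 4: 'd' vs 'd' => same
  Position 5: 'c' vs 'a' => differ
  Position 6: 'a' vs 'a' => same
  Position 7: 'd' vs 'a' => differ
Total differences (Hamming distance): 5

5


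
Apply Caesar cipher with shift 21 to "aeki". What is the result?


Caesar cipher: shift "aeki" by 21
  'a' (pos 0) + 21 = pos 21 = 'v'
  'e' (pos 4) + 21 = pos 25 = 'z'
  'k' (pos 10) + 21 = pos 5 = 'f'
  'i' (pos 8) + 21 = pos 3 = 'd'
Result: vzfd

vzfd


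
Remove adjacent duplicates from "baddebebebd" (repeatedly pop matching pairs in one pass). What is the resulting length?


Input: baddebebebd
Stack-based adjacent duplicate removal:
  Read 'b': push. Stack: b
  Read 'a': push. Stack: ba
  Read 'd': push. Stack: bad
  Read 'd': matches stack top 'd' => pop. Stack: ba
  Read 'e': push. Stack: bae
  Read 'b': push. Stack: baeb
  Read 'e': push. Stack: baebe
  Read 'b': push. Stack: baebeb
  Read 'e': push. Stack: baebebe
  Read 'b': push. Stack: baebebeb
  Read 'd': push. Stack: baebebebd
Final stack: "baebebebd" (length 9)

9


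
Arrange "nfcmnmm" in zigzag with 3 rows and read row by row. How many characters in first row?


Zigzag "nfcmnmm" into 3 rows:
Placing characters:
  'n' => row 0
  'f' => row 1
  'c' => row 2
  'm' => row 1
  'n' => row 0
  'm' => row 1
  'm' => row 2
Rows:
  Row 0: "nn"
  Row 1: "fmm"
  Row 2: "cm"
First row length: 2

2


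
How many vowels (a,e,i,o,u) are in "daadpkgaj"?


Input: daadpkgaj
Checking each character:
  'd' at position 0: consonant
  'a' at position 1: vowel (running total: 1)
  'a' at position 2: vowel (running total: 2)
  'd' at position 3: consonant
  'p' at position 4: consonant
  'k' at position 5: consonant
  'g' at position 6: consonant
  'a' at position 7: vowel (running total: 3)
  'j' at position 8: consonant
Total vowels: 3

3


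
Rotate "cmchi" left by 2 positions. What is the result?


Input: "cmchi", rotate left by 2
First 2 characters: "cm"
Remaining characters: "chi"
Concatenate remaining + first: "chi" + "cm" = "chicm"

chicm


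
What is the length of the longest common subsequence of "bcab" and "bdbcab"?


LCS of "bcab" and "bdbcab"
DP table:
           b    d    b    c    a    b
      0    0    0    0    0    0    0
  b   0    1    1    1    1    1    1
  c   0    1    1    1    2    2    2
  a   0    1    1    1    2    3    3
  b   0    1    1    2    2    3    4
LCS length = dp[4][6] = 4

4


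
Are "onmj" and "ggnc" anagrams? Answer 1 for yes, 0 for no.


Strings: "onmj", "ggnc"
Sorted first:  jmno
Sorted second: cggn
Differ at position 0: 'j' vs 'c' => not anagrams

0


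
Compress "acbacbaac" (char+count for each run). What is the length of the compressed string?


Input: acbacbaac
Runs:
  'a' x 1 => "a1"
  'c' x 1 => "c1"
  'b' x 1 => "b1"
  'a' x 1 => "a1"
  'c' x 1 => "c1"
  'b' x 1 => "b1"
  'a' x 2 => "a2"
  'c' x 1 => "c1"
Compressed: "a1c1b1a1c1b1a2c1"
Compressed length: 16

16


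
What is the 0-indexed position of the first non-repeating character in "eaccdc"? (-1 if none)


Input: eaccdc
Character frequencies:
  'a': 1
  'c': 3
  'd': 1
  'e': 1
Scanning left to right for freq == 1:
  Position 0 ('e'): unique! => answer = 0

0


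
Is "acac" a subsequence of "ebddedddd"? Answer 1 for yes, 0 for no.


Check if "acac" is a subsequence of "ebddedddd"
Greedy scan:
  Position 0 ('e'): no match needed
  Position 1 ('b'): no match needed
  Position 2 ('d'): no match needed
  Position 3 ('d'): no match needed
  Position 4 ('e'): no match needed
  Position 5 ('d'): no match needed
  Position 6 ('d'): no match needed
  Position 7 ('d'): no match needed
  Position 8 ('d'): no match needed
Only matched 0/4 characters => not a subsequence

0


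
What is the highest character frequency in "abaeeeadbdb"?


Input: abaeeeadbdb
Character counts:
  'a': 3
  'b': 3
  'd': 2
  'e': 3
Maximum frequency: 3

3


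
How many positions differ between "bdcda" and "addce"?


Comparing "bdcda" and "addce" position by position:
  Position 0: 'b' vs 'a' => DIFFER
  Position 1: 'd' vs 'd' => same
  Position 2: 'c' vs 'd' => DIFFER
  Position 3: 'd' vs 'c' => DIFFER
  Position 4: 'a' vs 'e' => DIFFER
Positions that differ: 4

4


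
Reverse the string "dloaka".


Input: dloaka
Reading characters right to left:
  Position 5: 'a'
  Position 4: 'k'
  Position 3: 'a'
  Position 2: 'o'
  Position 1: 'l'
  Position 0: 'd'
Reversed: akaold

akaold


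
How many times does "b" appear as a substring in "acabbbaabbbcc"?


Searching for "b" in "acabbbaabbbcc"
Scanning each position:
  Position 0: "a" => no
  Position 1: "c" => no
  Position 2: "a" => no
  Position 3: "b" => MATCH
  Position 4: "b" => MATCH
  Position 5: "b" => MATCH
  Position 6: "a" => no
  Position 7: "a" => no
  Position 8: "b" => MATCH
  Position 9: "b" => MATCH
  Position 10: "b" => MATCH
  Position 11: "c" => no
  Position 12: "c" => no
Total occurrences: 6

6


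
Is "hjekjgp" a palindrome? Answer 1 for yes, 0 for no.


Input: hjekjgp
Reversed: pgjkejh
  Compare pos 0 ('h') with pos 6 ('p'): MISMATCH
  Compare pos 1 ('j') with pos 5 ('g'): MISMATCH
  Compare pos 2 ('e') with pos 4 ('j'): MISMATCH
Result: not a palindrome

0


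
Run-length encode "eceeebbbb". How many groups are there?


Input: eceeebbbb
Scanning for consecutive runs:
  Group 1: 'e' x 1 (positions 0-0)
  Group 2: 'c' x 1 (positions 1-1)
  Group 3: 'e' x 3 (positions 2-4)
  Group 4: 'b' x 4 (positions 5-8)
Total groups: 4

4


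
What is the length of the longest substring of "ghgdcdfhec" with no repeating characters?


Input: "ghgdcdfhec"
Sliding window (track last position of each char):
  Position 0 ('g'): window [0,0] length 1 -- new best
  Position 1 ('h'): window [0,1] length 2 -- new best
  Position 2 ('g'): repeat (last at 0), move window start to 1
  Position 2 ('g'): window [1,2] length 2
  Position 3 ('d'): window [1,3] length 3 -- new best
  Position 4 ('c'): window [1,4] length 4 -- new best
  Position 5 ('d'): repeat (last at 3), move window start to 4
  Position 5 ('d'): window [4,5] length 2
  Position 6 ('f'): window [4,6] length 3
  Position 7 ('h'): window [4,7] length 4
  Position 8 ('e'): window [4,8] length 5 -- new best
  Position 9 ('c'): repeat (last at 4), move window start to 5
  Position 9 ('c'): window [5,9] length 5
Longest substring with no repeats: "cdfhe" with length 5

5


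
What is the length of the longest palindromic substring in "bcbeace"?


Input: "bcbeace"
Checking substrings for palindromes:
  [0:3] "bcb" (len 3) => palindrome
Longest palindromic substring: "bcb" with length 3

3


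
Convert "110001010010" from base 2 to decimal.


Input: "110001010010" in base 2
Positional expansion:
  Digit '1' (value 1) x 2^11 = 2048
  Digit '1' (value 1) x 2^10 = 1024
  Digit '0' (value 0) x 2^9 = 0
  Digit '0' (value 0) x 2^8 = 0
  Digit '0' (value 0) x 2^7 = 0
  Digit '1' (value 1) x 2^6 = 64
  Digit '0' (value 0) x 2^5 = 0
  Digit '1' (value 1) x 2^4 = 16
  Digit '0' (value 0) x 2^3 = 0
  Digit '0' (value 0) x 2^2 = 0
  Digit '1' (value 1) x 2^1 = 2
  Digit '0' (value 0) x 2^0 = 0
Sum = 3154

3154


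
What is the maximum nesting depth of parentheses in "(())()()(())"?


Input: "(())()()(())"
Tracking depth:
  Position 0 '(': depth becomes 1
  Position 1 '(': depth becomes 2
  Position 2 ')': depth becomes 1
  Position 3 ')': depth becomes 0
  Position 4 '(': depth becomes 1
  Position 5 ')': depth becomes 0
  Position 6 '(': depth becomes 1
  Position 7 ')': depth becomes 0
  Position 8 '(': depth becomes 1
  Position 9 '(': depth becomes 2
  Position 10 ')': depth becomes 1
  Position 11 ')': depth becomes 0
Maximum depth reached: 2

2


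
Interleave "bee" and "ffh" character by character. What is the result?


Interleaving "bee" and "ffh":
  Position 0: 'b' from first, 'f' from second => "bf"
  Position 1: 'e' from first, 'f' from second => "ef"
  Position 2: 'e' from first, 'h' from second => "eh"
Result: bfefeh

bfefeh


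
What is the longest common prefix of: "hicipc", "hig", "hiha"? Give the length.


Words: hicipc, hig, hiha
  Position 0: all 'h' => match
  Position 1: all 'i' => match
  Position 2: ('c', 'g', 'h') => mismatch, stop
LCP = "hi" (length 2)

2


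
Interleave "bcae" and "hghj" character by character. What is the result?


Interleaving "bcae" and "hghj":
  Position 0: 'b' from first, 'h' from second => "bh"
  Position 1: 'c' from first, 'g' from second => "cg"
  Position 2: 'a' from first, 'h' from second => "ah"
  Position 3: 'e' from first, 'j' from second => "ej"
Result: bhcgahej

bhcgahej


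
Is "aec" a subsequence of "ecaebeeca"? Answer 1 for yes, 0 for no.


Check if "aec" is a subsequence of "ecaebeeca"
Greedy scan:
  Position 0 ('e'): no match needed
  Position 1 ('c'): no match needed
  Position 2 ('a'): matches sub[0] = 'a'
  Position 3 ('e'): matches sub[1] = 'e'
  Position 4 ('b'): no match needed
  Position 5 ('e'): no match needed
  Position 6 ('e'): no match needed
  Position 7 ('c'): matches sub[2] = 'c'
  Position 8 ('a'): no match needed
All 3 characters matched => is a subsequence

1


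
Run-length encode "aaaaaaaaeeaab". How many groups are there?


Input: aaaaaaaaeeaab
Scanning for consecutive runs:
  Group 1: 'a' x 8 (positions 0-7)
  Group 2: 'e' x 2 (positions 8-9)
  Group 3: 'a' x 2 (positions 10-11)
  Group 4: 'b' x 1 (positions 12-12)
Total groups: 4

4


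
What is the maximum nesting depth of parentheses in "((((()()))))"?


Input: "((((()()))))"
Tracking depth:
  Position 0 '(': depth becomes 1
  Position 1 '(': depth becomes 2
  Position 2 '(': depth becomes 3
  Position 3 '(': depth becomes 4
  Position 4 '(': depth becomes 5
  Position 5 ')': depth becomes 4
  Position 6 '(': depth becomes 5
  Position 7 ')': depth becomes 4
  Position 8 ')': depth becomes 3
  Position 9 ')': depth becomes 2
  Position 10 ')': depth becomes 1
  Position 11 ')': depth becomes 0
Maximum depth reached: 5

5


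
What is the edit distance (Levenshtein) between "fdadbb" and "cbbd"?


Computing edit distance: "fdadbb" -> "cbbd"
DP table:
           c    b    b    d
      0    1    2    3    4
  f   1    1    2    3    4
  d   2    2    2    3    3
  a   3    3    3    3    4
  d   4    4    4    4    3
  b   5    5    4    4    4
  b   6    6    5    4    5
Edit distance = dp[6][4] = 5

5


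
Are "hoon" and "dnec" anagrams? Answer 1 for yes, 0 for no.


Strings: "hoon", "dnec"
Sorted first:  hnoo
Sorted second: cden
Differ at position 0: 'h' vs 'c' => not anagrams

0


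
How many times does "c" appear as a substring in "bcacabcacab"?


Searching for "c" in "bcacabcacab"
Scanning each position:
  Position 0: "b" => no
  Position 1: "c" => MATCH
  Position 2: "a" => no
  Position 3: "c" => MATCH
  Position 4: "a" => no
  Position 5: "b" => no
  Position 6: "c" => MATCH
  Position 7: "a" => no
  Position 8: "c" => MATCH
  Position 9: "a" => no
  Position 10: "b" => no
Total occurrences: 4

4


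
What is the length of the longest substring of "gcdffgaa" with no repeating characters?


Input: "gcdffgaa"
Sliding window (track last position of each char):
  Position 0 ('g'): window [0,0] length 1 -- new best
  Position 1 ('c'): window [0,1] length 2 -- new best
  Position 2 ('d'): window [0,2] length 3 -- new best
  Position 3 ('f'): window [0,3] length 4 -- new best
  Position 4 ('f'): repeat (last at 3), move window start to 4
  Position 4 ('f'): window [4,4] length 1
  Position 5 ('g'): window [4,5] length 2
  Position 6 ('a'): window [4,6] length 3
  Position 7 ('a'): repeat (last at 6), move window start to 7
  Position 7 ('a'): window [7,7] length 1
Longest substring with no repeats: "gcdf" with length 4

4


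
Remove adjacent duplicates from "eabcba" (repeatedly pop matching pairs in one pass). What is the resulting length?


Input: eabcba
Stack-based adjacent duplicate removal:
  Read 'e': push. Stack: e
  Read 'a': push. Stack: ea
  Read 'b': push. Stack: eab
  Read 'c': push. Stack: eabc
  Read 'b': push. Stack: eabcb
  Read 'a': push. Stack: eabcba
Final stack: "eabcba" (length 6)

6


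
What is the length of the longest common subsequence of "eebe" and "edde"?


LCS of "eebe" and "edde"
DP table:
           e    d    d    e
      0    0    0    0    0
  e   0    1    1    1    1
  e   0    1    1    1    2
  b   0    1    1    1    2
  e   0    1    1    1    2
LCS length = dp[4][4] = 2

2


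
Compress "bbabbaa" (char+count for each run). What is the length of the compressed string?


Input: bbabbaa
Runs:
  'b' x 2 => "b2"
  'a' x 1 => "a1"
  'b' x 2 => "b2"
  'a' x 2 => "a2"
Compressed: "b2a1b2a2"
Compressed length: 8

8


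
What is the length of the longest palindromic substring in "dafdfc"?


Input: "dafdfc"
Checking substrings for palindromes:
  [2:5] "fdf" (len 3) => palindrome
Longest palindromic substring: "fdf" with length 3

3


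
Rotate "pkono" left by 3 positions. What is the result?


Input: "pkono", rotate left by 3
First 3 characters: "pko"
Remaining characters: "no"
Concatenate remaining + first: "no" + "pko" = "nopko"

nopko


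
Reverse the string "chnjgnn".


Input: chnjgnn
Reading characters right to left:
  Position 6: 'n'
  Position 5: 'n'
  Position 4: 'g'
  Position 3: 'j'
  Position 2: 'n'
  Position 1: 'h'
  Position 0: 'c'
Reversed: nngjnhc

nngjnhc


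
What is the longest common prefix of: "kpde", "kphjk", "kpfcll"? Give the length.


Words: kpde, kphjk, kpfcll
  Position 0: all 'k' => match
  Position 1: all 'p' => match
  Position 2: ('d', 'h', 'f') => mismatch, stop
LCP = "kp" (length 2)

2


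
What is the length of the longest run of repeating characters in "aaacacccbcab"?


Input: "aaacacccbcab"
Scanning for longest run:
  Position 1 ('a'): continues run of 'a', length=2
  Position 2 ('a'): continues run of 'a', length=3
  Position 3 ('c'): new char, reset run to 1
  Position 4 ('a'): new char, reset run to 1
  Position 5 ('c'): new char, reset run to 1
  Position 6 ('c'): continues run of 'c', length=2
  Position 7 ('c'): continues run of 'c', length=3
  Position 8 ('b'): new char, reset run to 1
  Position 9 ('c'): new char, reset run to 1
  Position 10 ('a'): new char, reset run to 1
  Position 11 ('b'): new char, reset run to 1
Longest run: 'a' with length 3

3


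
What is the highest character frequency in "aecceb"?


Input: aecceb
Character counts:
  'a': 1
  'b': 1
  'c': 2
  'e': 2
Maximum frequency: 2

2


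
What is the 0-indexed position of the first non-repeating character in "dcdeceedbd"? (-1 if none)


Input: dcdeceedbd
Character frequencies:
  'b': 1
  'c': 2
  'd': 4
  'e': 3
Scanning left to right for freq == 1:
  Position 0 ('d'): freq=4, skip
  Position 1 ('c'): freq=2, skip
  Position 2 ('d'): freq=4, skip
  Position 3 ('e'): freq=3, skip
  Position 4 ('c'): freq=2, skip
  Position 5 ('e'): freq=3, skip
  Position 6 ('e'): freq=3, skip
  Position 7 ('d'): freq=4, skip
  Position 8 ('b'): unique! => answer = 8

8


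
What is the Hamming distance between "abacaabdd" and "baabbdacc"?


Comparing "abacaabdd" and "baabbdacc" position by position:
  Position 0: 'a' vs 'b' => differ
  Position 1: 'b' vs 'a' => differ
  Position 2: 'a' vs 'a' => same
  Position 3: 'c' vs 'b' => differ
  Position 4: 'a' vs 'b' => differ
  Position 5: 'a' vs 'd' => differ
  Position 6: 'b' vs 'a' => differ
  Position 7: 'd' vs 'c' => differ
  Position 8: 'd' vs 'c' => differ
Total differences (Hamming distance): 8

8


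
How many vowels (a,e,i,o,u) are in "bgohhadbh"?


Input: bgohhadbh
Checking each character:
  'b' at position 0: consonant
  'g' at position 1: consonant
  'o' at position 2: vowel (running total: 1)
  'h' at position 3: consonant
  'h' at position 4: consonant
  'a' at position 5: vowel (running total: 2)
  'd' at position 6: consonant
  'b' at position 7: consonant
  'h' at position 8: consonant
Total vowels: 2

2


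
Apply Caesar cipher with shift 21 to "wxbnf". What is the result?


Caesar cipher: shift "wxbnf" by 21
  'w' (pos 22) + 21 = pos 17 = 'r'
  'x' (pos 23) + 21 = pos 18 = 's'
  'b' (pos 1) + 21 = pos 22 = 'w'
  'n' (pos 13) + 21 = pos 8 = 'i'
  'f' (pos 5) + 21 = pos 0 = 'a'
Result: rswia

rswia


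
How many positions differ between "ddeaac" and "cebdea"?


Comparing "ddeaac" and "cebdea" position by position:
  Position 0: 'd' vs 'c' => DIFFER
  Position 1: 'd' vs 'e' => DIFFER
  Position 2: 'e' vs 'b' => DIFFER
  Position 3: 'a' vs 'd' => DIFFER
  Position 4: 'a' vs 'e' => DIFFER
  Position 5: 'c' vs 'a' => DIFFER
Positions that differ: 6

6


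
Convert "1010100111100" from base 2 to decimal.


Input: "1010100111100" in base 2
Positional expansion:
  Digit '1' (value 1) x 2^12 = 4096
  Digit '0' (value 0) x 2^11 = 0
  Digit '1' (value 1) x 2^10 = 1024
  Digit '0' (value 0) x 2^9 = 0
  Digit '1' (value 1) x 2^8 = 256
  Digit '0' (value 0) x 2^7 = 0
  Digit '0' (value 0) x 2^6 = 0
  Digit '1' (value 1) x 2^5 = 32
  Digit '1' (value 1) x 2^4 = 16
  Digit '1' (value 1) x 2^3 = 8
  Digit '1' (value 1) x 2^2 = 4
  Digit '0' (value 0) x 2^1 = 0
  Digit '0' (value 0) x 2^0 = 0
Sum = 5436

5436


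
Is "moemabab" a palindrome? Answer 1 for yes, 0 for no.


Input: moemabab
Reversed: babameom
  Compare pos 0 ('m') with pos 7 ('b'): MISMATCH
  Compare pos 1 ('o') with pos 6 ('a'): MISMATCH
  Compare pos 2 ('e') with pos 5 ('b'): MISMATCH
  Compare pos 3 ('m') with pos 4 ('a'): MISMATCH
Result: not a palindrome

0


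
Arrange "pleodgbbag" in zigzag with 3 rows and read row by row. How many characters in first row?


Zigzag "pleodgbbag" into 3 rows:
Placing characters:
  'p' => row 0
  'l' => row 1
  'e' => row 2
  'o' => row 1
  'd' => row 0
  'g' => row 1
  'b' => row 2
  'b' => row 1
  'a' => row 0
  'g' => row 1
Rows:
  Row 0: "pda"
  Row 1: "logbg"
  Row 2: "eb"
First row length: 3

3


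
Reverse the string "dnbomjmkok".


Input: dnbomjmkok
Reading characters right to left:
  Position 9: 'k'
  Position 8: 'o'
  Position 7: 'k'
  Position 6: 'm'
  Position 5: 'j'
  Position 4: 'm'
  Position 3: 'o'
  Position 2: 'b'
  Position 1: 'n'
  Position 0: 'd'
Reversed: kokmjmobnd

kokmjmobnd


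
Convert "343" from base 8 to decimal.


Input: "343" in base 8
Positional expansion:
  Digit '3' (value 3) x 8^2 = 192
  Digit '4' (value 4) x 8^1 = 32
  Digit '3' (value 3) x 8^0 = 3
Sum = 227

227


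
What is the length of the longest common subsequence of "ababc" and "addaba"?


LCS of "ababc" and "addaba"
DP table:
           a    d    d    a    b    a
      0    0    0    0    0    0    0
  a   0    1    1    1    1    1    1
  b   0    1    1    1    1    2    2
  a   0    1    1    1    2    2    3
  b   0    1    1    1    2    3    3
  c   0    1    1    1    2    3    3
LCS length = dp[5][6] = 3

3


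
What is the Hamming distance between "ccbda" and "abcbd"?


Comparing "ccbda" and "abcbd" position by position:
  Position 0: 'c' vs 'a' => differ
  Position 1: 'c' vs 'b' => differ
  Position 2: 'b' vs 'c' => differ
  Position 3: 'd' vs 'b' => differ
  Position 4: 'a' vs 'd' => differ
Total differences (Hamming distance): 5

5


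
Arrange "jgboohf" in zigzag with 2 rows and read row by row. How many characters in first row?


Zigzag "jgboohf" into 2 rows:
Placing characters:
  'j' => row 0
  'g' => row 1
  'b' => row 0
  'o' => row 1
  'o' => row 0
  'h' => row 1
  'f' => row 0
Rows:
  Row 0: "jbof"
  Row 1: "goh"
First row length: 4

4


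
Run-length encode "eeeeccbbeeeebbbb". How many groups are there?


Input: eeeeccbbeeeebbbb
Scanning for consecutive runs:
  Group 1: 'e' x 4 (positions 0-3)
  Group 2: 'c' x 2 (positions 4-5)
  Group 3: 'b' x 2 (positions 6-7)
  Group 4: 'e' x 4 (positions 8-11)
  Group 5: 'b' x 4 (positions 12-15)
Total groups: 5

5


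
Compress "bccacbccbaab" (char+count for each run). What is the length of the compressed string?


Input: bccacbccbaab
Runs:
  'b' x 1 => "b1"
  'c' x 2 => "c2"
  'a' x 1 => "a1"
  'c' x 1 => "c1"
  'b' x 1 => "b1"
  'c' x 2 => "c2"
  'b' x 1 => "b1"
  'a' x 2 => "a2"
  'b' x 1 => "b1"
Compressed: "b1c2a1c1b1c2b1a2b1"
Compressed length: 18

18


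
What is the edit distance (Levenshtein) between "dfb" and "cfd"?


Computing edit distance: "dfb" -> "cfd"
DP table:
           c    f    d
      0    1    2    3
  d   1    1    2    2
  f   2    2    1    2
  b   3    3    2    2
Edit distance = dp[3][3] = 2

2


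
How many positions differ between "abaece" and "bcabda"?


Comparing "abaece" and "bcabda" position by position:
  Position 0: 'a' vs 'b' => DIFFER
  Position 1: 'b' vs 'c' => DIFFER
  Position 2: 'a' vs 'a' => same
  Position 3: 'e' vs 'b' => DIFFER
  Position 4: 'c' vs 'd' => DIFFER
  Position 5: 'e' vs 'a' => DIFFER
Positions that differ: 5

5


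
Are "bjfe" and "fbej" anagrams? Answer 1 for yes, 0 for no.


Strings: "bjfe", "fbej"
Sorted first:  befj
Sorted second: befj
Sorted forms match => anagrams

1


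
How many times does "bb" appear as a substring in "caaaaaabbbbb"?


Searching for "bb" in "caaaaaabbbbb"
Scanning each position:
  Position 0: "ca" => no
  Position 1: "aa" => no
  Position 2: "aa" => no
  Position 3: "aa" => no
  Position 4: "aa" => no
  Position 5: "aa" => no
  Position 6: "ab" => no
  Position 7: "bb" => MATCH
  Position 8: "bb" => MATCH
  Position 9: "bb" => MATCH
  Position 10: "bb" => MATCH
Total occurrences: 4

4


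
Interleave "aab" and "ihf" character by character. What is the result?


Interleaving "aab" and "ihf":
  Position 0: 'a' from first, 'i' from second => "ai"
  Position 1: 'a' from first, 'h' from second => "ah"
  Position 2: 'b' from first, 'f' from second => "bf"
Result: aiahbf

aiahbf


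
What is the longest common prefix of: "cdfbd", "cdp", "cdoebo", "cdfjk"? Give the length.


Words: cdfbd, cdp, cdoebo, cdfjk
  Position 0: all 'c' => match
  Position 1: all 'd' => match
  Position 2: ('f', 'p', 'o', 'f') => mismatch, stop
LCP = "cd" (length 2)

2


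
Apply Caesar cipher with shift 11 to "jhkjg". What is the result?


Caesar cipher: shift "jhkjg" by 11
  'j' (pos 9) + 11 = pos 20 = 'u'
  'h' (pos 7) + 11 = pos 18 = 's'
  'k' (pos 10) + 11 = pos 21 = 'v'
  'j' (pos 9) + 11 = pos 20 = 'u'
  'g' (pos 6) + 11 = pos 17 = 'r'
Result: usvur

usvur


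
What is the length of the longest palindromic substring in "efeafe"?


Input: "efeafe"
Checking substrings for palindromes:
  [0:3] "efe" (len 3) => palindrome
Longest palindromic substring: "efe" with length 3

3


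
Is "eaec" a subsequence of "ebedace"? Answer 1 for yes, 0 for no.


Check if "eaec" is a subsequence of "ebedace"
Greedy scan:
  Position 0 ('e'): matches sub[0] = 'e'
  Position 1 ('b'): no match needed
  Position 2 ('e'): no match needed
  Position 3 ('d'): no match needed
  Position 4 ('a'): matches sub[1] = 'a'
  Position 5 ('c'): no match needed
  Position 6 ('e'): matches sub[2] = 'e'
Only matched 3/4 characters => not a subsequence

0


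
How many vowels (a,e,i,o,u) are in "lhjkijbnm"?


Input: lhjkijbnm
Checking each character:
  'l' at position 0: consonant
  'h' at position 1: consonant
  'j' at position 2: consonant
  'k' at position 3: consonant
  'i' at position 4: vowel (running total: 1)
  'j' at position 5: consonant
  'b' at position 6: consonant
  'n' at position 7: consonant
  'm' at position 8: consonant
Total vowels: 1

1


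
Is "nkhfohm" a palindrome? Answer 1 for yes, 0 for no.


Input: nkhfohm
Reversed: mhofhkn
  Compare pos 0 ('n') with pos 6 ('m'): MISMATCH
  Compare pos 1 ('k') with pos 5 ('h'): MISMATCH
  Compare pos 2 ('h') with pos 4 ('o'): MISMATCH
Result: not a palindrome

0


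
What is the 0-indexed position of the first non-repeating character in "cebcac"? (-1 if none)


Input: cebcac
Character frequencies:
  'a': 1
  'b': 1
  'c': 3
  'e': 1
Scanning left to right for freq == 1:
  Position 0 ('c'): freq=3, skip
  Position 1 ('e'): unique! => answer = 1

1


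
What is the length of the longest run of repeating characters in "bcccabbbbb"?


Input: "bcccabbbbb"
Scanning for longest run:
  Position 1 ('c'): new char, reset run to 1
  Position 2 ('c'): continues run of 'c', length=2
  Position 3 ('c'): continues run of 'c', length=3
  Position 4 ('a'): new char, reset run to 1
  Position 5 ('b'): new char, reset run to 1
  Position 6 ('b'): continues run of 'b', length=2
  Position 7 ('b'): continues run of 'b', length=3
  Position 8 ('b'): continues run of 'b', length=4
  Position 9 ('b'): continues run of 'b', length=5
Longest run: 'b' with length 5

5


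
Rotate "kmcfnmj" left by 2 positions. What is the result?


Input: "kmcfnmj", rotate left by 2
First 2 characters: "km"
Remaining characters: "cfnmj"
Concatenate remaining + first: "cfnmj" + "km" = "cfnmjkm"

cfnmjkm


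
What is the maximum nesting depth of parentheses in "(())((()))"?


Input: "(())((()))"
Tracking depth:
  Position 0 '(': depth becomes 1
  Position 1 '(': depth becomes 2
  Position 2 ')': depth becomes 1
  Position 3 ')': depth becomes 0
  Position 4 '(': depth becomes 1
  Position 5 '(': depth becomes 2
  Position 6 '(': depth becomes 3
  Position 7 ')': depth becomes 2
  Position 8 ')': depth becomes 1
  Position 9 ')': depth becomes 0
Maximum depth reached: 3

3


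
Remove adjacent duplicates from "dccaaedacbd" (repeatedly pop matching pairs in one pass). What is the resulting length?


Input: dccaaedacbd
Stack-based adjacent duplicate removal:
  Read 'd': push. Stack: d
  Read 'c': push. Stack: dc
  Read 'c': matches stack top 'c' => pop. Stack: d
  Read 'a': push. Stack: da
  Read 'a': matches stack top 'a' => pop. Stack: d
  Read 'e': push. Stack: de
  Read 'd': push. Stack: ded
  Read 'a': push. Stack: deda
  Read 'c': push. Stack: dedac
  Read 'b': push. Stack: dedacb
  Read 'd': push. Stack: dedacbd
Final stack: "dedacbd" (length 7)

7


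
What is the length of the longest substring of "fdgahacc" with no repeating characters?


Input: "fdgahacc"
Sliding window (track last position of each char):
  Position 0 ('f'): window [0,0] length 1 -- new best
  Position 1 ('d'): window [0,1] length 2 -- new best
  Position 2 ('g'): window [0,2] length 3 -- new best
  Position 3 ('a'): window [0,3] length 4 -- new best
  Position 4 ('h'): window [0,4] length 5 -- new best
  Position 5 ('a'): repeat (last at 3), move window start to 4
  Position 5 ('a'): window [4,5] length 2
  Position 6 ('c'): window [4,6] length 3
  Position 7 ('c'): repeat (last at 6), move window start to 7
  Position 7 ('c'): window [7,7] length 1
Longest substring with no repeats: "fdgah" with length 5

5


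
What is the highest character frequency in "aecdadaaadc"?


Input: aecdadaaadc
Character counts:
  'a': 5
  'c': 2
  'd': 3
  'e': 1
Maximum frequency: 5

5


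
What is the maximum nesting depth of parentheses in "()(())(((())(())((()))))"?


Input: "()(())(((())(())((()))))"
Tracking depth:
  Position 0 '(': depth becomes 1
  Position 1 ')': depth becomes 0
  Position 2 '(': depth becomes 1
  Position 3 '(': depth becomes 2
  Position 4 ')': depth becomes 1
  Position 5 ')': depth becomes 0
  Position 6 '(': depth becomes 1
  Position 7 '(': depth becomes 2
  Position 8 '(': depth becomes 3
  Position 9 '(': depth becomes 4
  Position 10 ')': depth becomes 3
  Position 11 ')': depth becomes 2
  Position 12 '(': depth becomes 3
  Position 13 '(': depth becomes 4
  Position 14 ')': depth becomes 3
  Position 15 ')': depth becomes 2
  Position 16 '(': depth becomes 3
  Position 17 '(': depth becomes 4
  Position 18 '(': depth becomes 5
  Position 19 ')': depth becomes 4
  Position 20 ')': depth becomes 3
  Position 21 ')': depth becomes 2
  Position 22 ')': depth becomes 1
  Position 23 ')': depth becomes 0
Maximum depth reached: 5

5


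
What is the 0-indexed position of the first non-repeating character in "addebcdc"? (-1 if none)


Input: addebcdc
Character frequencies:
  'a': 1
  'b': 1
  'c': 2
  'd': 3
  'e': 1
Scanning left to right for freq == 1:
  Position 0 ('a'): unique! => answer = 0

0


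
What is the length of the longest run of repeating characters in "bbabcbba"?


Input: "bbabcbba"
Scanning for longest run:
  Position 1 ('b'): continues run of 'b', length=2
  Position 2 ('a'): new char, reset run to 1
  Position 3 ('b'): new char, reset run to 1
  Position 4 ('c'): new char, reset run to 1
  Position 5 ('b'): new char, reset run to 1
  Position 6 ('b'): continues run of 'b', length=2
  Position 7 ('a'): new char, reset run to 1
Longest run: 'b' with length 2

2


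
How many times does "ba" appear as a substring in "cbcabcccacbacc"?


Searching for "ba" in "cbcabcccacbacc"
Scanning each position:
  Position 0: "cb" => no
  Position 1: "bc" => no
  Position 2: "ca" => no
  Position 3: "ab" => no
  Position 4: "bc" => no
  Position 5: "cc" => no
  Position 6: "cc" => no
  Position 7: "ca" => no
  Position 8: "ac" => no
  Position 9: "cb" => no
  Position 10: "ba" => MATCH
  Position 11: "ac" => no
  Position 12: "cc" => no
Total occurrences: 1

1


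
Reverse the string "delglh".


Input: delglh
Reading characters right to left:
  Position 5: 'h'
  Position 4: 'l'
  Position 3: 'g'
  Position 2: 'l'
  Position 1: 'e'
  Position 0: 'd'
Reversed: hlgled

hlgled


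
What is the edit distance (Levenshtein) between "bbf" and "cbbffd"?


Computing edit distance: "bbf" -> "cbbffd"
DP table:
           c    b    b    f    f    d
      0    1    2    3    4    5    6
  b   1    1    1    2    3    4    5
  b   2    2    1    1    2    3    4
  f   3    3    2    2    1    2    3
Edit distance = dp[3][6] = 3

3


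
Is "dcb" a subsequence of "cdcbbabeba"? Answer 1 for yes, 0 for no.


Check if "dcb" is a subsequence of "cdcbbabeba"
Greedy scan:
  Position 0 ('c'): no match needed
  Position 1 ('d'): matches sub[0] = 'd'
  Position 2 ('c'): matches sub[1] = 'c'
  Position 3 ('b'): matches sub[2] = 'b'
  Position 4 ('b'): no match needed
  Position 5 ('a'): no match needed
  Position 6 ('b'): no match needed
  Position 7 ('e'): no match needed
  Position 8 ('b'): no match needed
  Position 9 ('a'): no match needed
All 3 characters matched => is a subsequence

1


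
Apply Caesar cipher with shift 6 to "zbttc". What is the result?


Caesar cipher: shift "zbttc" by 6
  'z' (pos 25) + 6 = pos 5 = 'f'
  'b' (pos 1) + 6 = pos 7 = 'h'
  't' (pos 19) + 6 = pos 25 = 'z'
  't' (pos 19) + 6 = pos 25 = 'z'
  'c' (pos 2) + 6 = pos 8 = 'i'
Result: fhzzi

fhzzi


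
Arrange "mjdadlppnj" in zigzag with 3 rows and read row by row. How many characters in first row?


Zigzag "mjdadlppnj" into 3 rows:
Placing characters:
  'm' => row 0
  'j' => row 1
  'd' => row 2
  'a' => row 1
  'd' => row 0
  'l' => row 1
  'p' => row 2
  'p' => row 1
  'n' => row 0
  'j' => row 1
Rows:
  Row 0: "mdn"
  Row 1: "jalpj"
  Row 2: "dp"
First row length: 3

3


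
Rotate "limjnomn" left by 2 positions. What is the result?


Input: "limjnomn", rotate left by 2
First 2 characters: "li"
Remaining characters: "mjnomn"
Concatenate remaining + first: "mjnomn" + "li" = "mjnomnli"

mjnomnli


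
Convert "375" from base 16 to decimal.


Input: "375" in base 16
Positional expansion:
  Digit '3' (value 3) x 16^2 = 768
  Digit '7' (value 7) x 16^1 = 112
  Digit '5' (value 5) x 16^0 = 5
Sum = 885

885


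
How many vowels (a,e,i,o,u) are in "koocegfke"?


Input: koocegfke
Checking each character:
  'k' at position 0: consonant
  'o' at position 1: vowel (running total: 1)
  'o' at position 2: vowel (running total: 2)
  'c' at position 3: consonant
  'e' at position 4: vowel (running total: 3)
  'g' at position 5: consonant
  'f' at position 6: consonant
  'k' at position 7: consonant
  'e' at position 8: vowel (running total: 4)
Total vowels: 4

4


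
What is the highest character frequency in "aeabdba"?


Input: aeabdba
Character counts:
  'a': 3
  'b': 2
  'd': 1
  'e': 1
Maximum frequency: 3

3


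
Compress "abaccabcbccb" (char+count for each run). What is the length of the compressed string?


Input: abaccabcbccb
Runs:
  'a' x 1 => "a1"
  'b' x 1 => "b1"
  'a' x 1 => "a1"
  'c' x 2 => "c2"
  'a' x 1 => "a1"
  'b' x 1 => "b1"
  'c' x 1 => "c1"
  'b' x 1 => "b1"
  'c' x 2 => "c2"
  'b' x 1 => "b1"
Compressed: "a1b1a1c2a1b1c1b1c2b1"
Compressed length: 20

20


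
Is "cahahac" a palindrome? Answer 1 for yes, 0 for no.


Input: cahahac
Reversed: cahahac
  Compare pos 0 ('c') with pos 6 ('c'): match
  Compare pos 1 ('a') with pos 5 ('a'): match
  Compare pos 2 ('h') with pos 4 ('h'): match
Result: palindrome

1


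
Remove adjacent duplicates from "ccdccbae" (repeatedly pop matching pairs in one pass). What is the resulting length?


Input: ccdccbae
Stack-based adjacent duplicate removal:
  Read 'c': push. Stack: c
  Read 'c': matches stack top 'c' => pop. Stack: (empty)
  Read 'd': push. Stack: d
  Read 'c': push. Stack: dc
  Read 'c': matches stack top 'c' => pop. Stack: d
  Read 'b': push. Stack: db
  Read 'a': push. Stack: dba
  Read 'e': push. Stack: dbae
Final stack: "dbae" (length 4)

4


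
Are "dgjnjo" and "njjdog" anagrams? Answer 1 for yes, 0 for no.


Strings: "dgjnjo", "njjdog"
Sorted first:  dgjjno
Sorted second: dgjjno
Sorted forms match => anagrams

1


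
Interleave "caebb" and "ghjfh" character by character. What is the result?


Interleaving "caebb" and "ghjfh":
  Position 0: 'c' from first, 'g' from second => "cg"
  Position 1: 'a' from first, 'h' from second => "ah"
  Position 2: 'e' from first, 'j' from second => "ej"
  Position 3: 'b' from first, 'f' from second => "bf"
  Position 4: 'b' from first, 'h' from second => "bh"
Result: cgahejbfbh

cgahejbfbh


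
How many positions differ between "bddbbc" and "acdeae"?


Comparing "bddbbc" and "acdeae" position by position:
  Position 0: 'b' vs 'a' => DIFFER
  Position 1: 'd' vs 'c' => DIFFER
  Position 2: 'd' vs 'd' => same
  Position 3: 'b' vs 'e' => DIFFER
  Position 4: 'b' vs 'a' => DIFFER
  Position 5: 'c' vs 'e' => DIFFER
Positions that differ: 5

5


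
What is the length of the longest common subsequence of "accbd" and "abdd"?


LCS of "accbd" and "abdd"
DP table:
           a    b    d    d
      0    0    0    0    0
  a   0    1    1    1    1
  c   0    1    1    1    1
  c   0    1    1    1    1
  b   0    1    2    2    2
  d   0    1    2    3    3
LCS length = dp[5][4] = 3

3


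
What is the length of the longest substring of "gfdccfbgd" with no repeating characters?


Input: "gfdccfbgd"
Sliding window (track last position of each char):
  Position 0 ('g'): window [0,0] length 1 -- new best
  Position 1 ('f'): window [0,1] length 2 -- new best
  Position 2 ('d'): window [0,2] length 3 -- new best
  Position 3 ('c'): window [0,3] length 4 -- new best
  Position 4 ('c'): repeat (last at 3), move window start to 4
  Position 4 ('c'): window [4,4] length 1
  Position 5 ('f'): window [4,5] length 2
  Position 6 ('b'): window [4,6] length 3
  Position 7 ('g'): window [4,7] length 4
  Position 8 ('d'): window [4,8] length 5 -- new best
Longest substring with no repeats: "cfbgd" with length 5

5
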